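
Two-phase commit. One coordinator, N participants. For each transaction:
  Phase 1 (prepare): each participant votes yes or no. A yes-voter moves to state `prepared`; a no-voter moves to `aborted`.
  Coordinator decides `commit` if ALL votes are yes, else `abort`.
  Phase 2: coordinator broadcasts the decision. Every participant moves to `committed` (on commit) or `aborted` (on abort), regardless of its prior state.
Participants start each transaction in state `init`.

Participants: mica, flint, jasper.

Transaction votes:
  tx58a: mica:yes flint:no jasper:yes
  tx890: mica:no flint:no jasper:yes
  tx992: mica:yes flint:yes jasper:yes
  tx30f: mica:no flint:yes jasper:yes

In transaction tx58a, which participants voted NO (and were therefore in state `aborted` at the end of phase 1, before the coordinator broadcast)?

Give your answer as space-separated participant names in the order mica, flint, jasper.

Txn tx58a phase 1: mica yes -> prepared; flint no -> aborted; jasper yes -> prepared

Answer: flint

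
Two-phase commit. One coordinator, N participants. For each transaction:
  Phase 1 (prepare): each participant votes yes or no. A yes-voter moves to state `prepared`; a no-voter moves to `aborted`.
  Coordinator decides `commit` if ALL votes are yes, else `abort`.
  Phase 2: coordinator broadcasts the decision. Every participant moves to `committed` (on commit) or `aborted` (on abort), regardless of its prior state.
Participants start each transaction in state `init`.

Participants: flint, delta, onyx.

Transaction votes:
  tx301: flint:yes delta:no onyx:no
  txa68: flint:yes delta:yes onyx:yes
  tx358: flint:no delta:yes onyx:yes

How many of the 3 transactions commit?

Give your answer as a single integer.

tx301: no from delta, onyx -> abort (commits=0)
txa68: all yes -> commit (commits=1)
tx358: no from flint -> abort (commits=1)

Answer: 1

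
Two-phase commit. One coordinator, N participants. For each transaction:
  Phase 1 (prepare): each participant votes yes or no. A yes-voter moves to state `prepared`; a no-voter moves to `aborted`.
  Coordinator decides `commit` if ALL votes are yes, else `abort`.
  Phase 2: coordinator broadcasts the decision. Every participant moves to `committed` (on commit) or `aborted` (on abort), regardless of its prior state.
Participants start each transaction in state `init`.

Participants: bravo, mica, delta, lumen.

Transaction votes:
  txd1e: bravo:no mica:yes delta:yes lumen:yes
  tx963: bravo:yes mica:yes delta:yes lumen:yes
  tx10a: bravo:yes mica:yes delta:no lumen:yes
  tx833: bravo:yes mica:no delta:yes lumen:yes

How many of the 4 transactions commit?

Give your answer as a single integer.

txd1e: no from bravo -> abort (commits=0)
tx963: all yes -> commit (commits=1)
tx10a: no from delta -> abort (commits=1)
tx833: no from mica -> abort (commits=1)

Answer: 1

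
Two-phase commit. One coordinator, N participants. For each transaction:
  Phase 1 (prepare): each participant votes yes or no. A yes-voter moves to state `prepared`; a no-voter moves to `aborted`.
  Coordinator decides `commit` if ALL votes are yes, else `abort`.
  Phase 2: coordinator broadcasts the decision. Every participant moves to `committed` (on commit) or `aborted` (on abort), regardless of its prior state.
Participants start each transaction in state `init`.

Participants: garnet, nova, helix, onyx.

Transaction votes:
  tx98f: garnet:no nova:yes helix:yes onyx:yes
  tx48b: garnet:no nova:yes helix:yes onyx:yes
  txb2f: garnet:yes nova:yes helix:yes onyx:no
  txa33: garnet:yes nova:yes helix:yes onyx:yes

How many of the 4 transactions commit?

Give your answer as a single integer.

tx98f: no from garnet -> abort (commits=0)
tx48b: no from garnet -> abort (commits=0)
txb2f: no from onyx -> abort (commits=0)
txa33: all yes -> commit (commits=1)

Answer: 1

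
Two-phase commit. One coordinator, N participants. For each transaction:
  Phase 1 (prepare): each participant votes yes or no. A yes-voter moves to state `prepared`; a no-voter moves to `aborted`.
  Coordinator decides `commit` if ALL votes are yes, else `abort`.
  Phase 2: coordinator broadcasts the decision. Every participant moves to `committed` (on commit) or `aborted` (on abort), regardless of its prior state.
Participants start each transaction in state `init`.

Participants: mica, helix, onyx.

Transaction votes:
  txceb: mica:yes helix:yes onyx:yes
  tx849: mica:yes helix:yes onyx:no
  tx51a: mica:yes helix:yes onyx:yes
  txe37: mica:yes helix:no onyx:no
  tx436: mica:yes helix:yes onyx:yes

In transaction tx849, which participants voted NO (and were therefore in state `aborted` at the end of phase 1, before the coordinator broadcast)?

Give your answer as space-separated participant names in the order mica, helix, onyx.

Answer: onyx

Derivation:
Txn tx849 phase 1: mica yes -> prepared; helix yes -> prepared; onyx no -> aborted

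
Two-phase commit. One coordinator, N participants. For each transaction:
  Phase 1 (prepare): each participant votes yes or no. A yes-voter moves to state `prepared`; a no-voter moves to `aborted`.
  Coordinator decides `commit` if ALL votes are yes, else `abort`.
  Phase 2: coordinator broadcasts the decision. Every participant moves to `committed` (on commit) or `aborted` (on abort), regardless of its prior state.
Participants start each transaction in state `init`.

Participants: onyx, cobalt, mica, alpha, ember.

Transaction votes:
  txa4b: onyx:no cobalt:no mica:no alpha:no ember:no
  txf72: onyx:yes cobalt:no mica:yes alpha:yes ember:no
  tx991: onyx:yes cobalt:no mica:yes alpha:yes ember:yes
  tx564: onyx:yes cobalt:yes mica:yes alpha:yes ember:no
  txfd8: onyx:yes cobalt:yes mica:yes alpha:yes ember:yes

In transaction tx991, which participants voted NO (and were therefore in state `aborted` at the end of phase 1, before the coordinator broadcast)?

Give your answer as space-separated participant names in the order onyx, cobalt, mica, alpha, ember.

Answer: cobalt

Derivation:
Txn tx991 phase 1: onyx yes -> prepared; cobalt no -> aborted; mica yes -> prepared; alpha yes -> prepared; ember yes -> prepared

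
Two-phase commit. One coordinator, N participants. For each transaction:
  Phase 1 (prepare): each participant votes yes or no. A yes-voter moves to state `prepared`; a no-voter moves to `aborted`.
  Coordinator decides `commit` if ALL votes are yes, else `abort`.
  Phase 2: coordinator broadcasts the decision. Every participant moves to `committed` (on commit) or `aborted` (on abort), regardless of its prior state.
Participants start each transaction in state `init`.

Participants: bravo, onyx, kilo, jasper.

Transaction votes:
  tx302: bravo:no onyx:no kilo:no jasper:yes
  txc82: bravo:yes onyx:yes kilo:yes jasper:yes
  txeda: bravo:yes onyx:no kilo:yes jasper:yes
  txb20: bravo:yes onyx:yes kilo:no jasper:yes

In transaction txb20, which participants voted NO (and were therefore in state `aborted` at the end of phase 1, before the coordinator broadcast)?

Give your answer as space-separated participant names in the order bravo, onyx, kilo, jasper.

Txn txb20 phase 1: bravo yes -> prepared; onyx yes -> prepared; kilo no -> aborted; jasper yes -> prepared

Answer: kilo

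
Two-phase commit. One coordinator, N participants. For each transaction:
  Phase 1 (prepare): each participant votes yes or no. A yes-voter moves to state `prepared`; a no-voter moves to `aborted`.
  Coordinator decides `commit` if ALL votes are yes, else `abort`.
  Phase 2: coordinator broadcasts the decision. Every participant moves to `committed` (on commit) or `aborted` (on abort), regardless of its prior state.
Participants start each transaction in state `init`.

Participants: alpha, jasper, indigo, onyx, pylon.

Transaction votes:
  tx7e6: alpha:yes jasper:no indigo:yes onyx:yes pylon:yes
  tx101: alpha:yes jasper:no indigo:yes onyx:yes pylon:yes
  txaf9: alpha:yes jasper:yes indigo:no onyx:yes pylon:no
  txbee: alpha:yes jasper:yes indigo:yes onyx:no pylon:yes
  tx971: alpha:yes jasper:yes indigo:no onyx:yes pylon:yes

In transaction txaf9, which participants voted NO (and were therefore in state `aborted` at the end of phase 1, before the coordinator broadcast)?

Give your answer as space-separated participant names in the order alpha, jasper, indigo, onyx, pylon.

Answer: indigo pylon

Derivation:
Txn txaf9 phase 1: alpha yes -> prepared; jasper yes -> prepared; indigo no -> aborted; onyx yes -> prepared; pylon no -> aborted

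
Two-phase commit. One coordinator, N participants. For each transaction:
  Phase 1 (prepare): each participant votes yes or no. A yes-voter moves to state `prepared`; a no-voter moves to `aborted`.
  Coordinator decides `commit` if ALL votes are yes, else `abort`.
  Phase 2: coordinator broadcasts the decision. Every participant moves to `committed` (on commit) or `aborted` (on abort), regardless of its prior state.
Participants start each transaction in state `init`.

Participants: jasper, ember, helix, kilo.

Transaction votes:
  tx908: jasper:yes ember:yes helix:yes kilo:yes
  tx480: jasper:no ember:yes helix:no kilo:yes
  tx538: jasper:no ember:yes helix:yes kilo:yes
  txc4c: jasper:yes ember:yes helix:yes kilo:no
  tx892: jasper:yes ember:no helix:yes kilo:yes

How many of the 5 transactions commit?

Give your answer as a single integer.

Answer: 1

Derivation:
tx908: all yes -> commit (commits=1)
tx480: no from jasper, helix -> abort (commits=1)
tx538: no from jasper -> abort (commits=1)
txc4c: no from kilo -> abort (commits=1)
tx892: no from ember -> abort (commits=1)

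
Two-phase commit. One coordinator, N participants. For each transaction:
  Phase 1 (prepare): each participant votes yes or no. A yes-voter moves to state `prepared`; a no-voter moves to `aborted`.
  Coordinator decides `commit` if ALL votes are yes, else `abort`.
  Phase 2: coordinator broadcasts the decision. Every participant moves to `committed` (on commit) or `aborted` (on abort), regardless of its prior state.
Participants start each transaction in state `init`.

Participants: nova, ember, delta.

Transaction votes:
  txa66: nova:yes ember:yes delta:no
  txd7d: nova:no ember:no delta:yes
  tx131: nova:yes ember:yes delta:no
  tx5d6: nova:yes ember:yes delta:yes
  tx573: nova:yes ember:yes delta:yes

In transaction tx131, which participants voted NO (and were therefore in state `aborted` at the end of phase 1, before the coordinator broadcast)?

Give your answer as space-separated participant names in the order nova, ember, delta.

Txn tx131 phase 1: nova yes -> prepared; ember yes -> prepared; delta no -> aborted

Answer: delta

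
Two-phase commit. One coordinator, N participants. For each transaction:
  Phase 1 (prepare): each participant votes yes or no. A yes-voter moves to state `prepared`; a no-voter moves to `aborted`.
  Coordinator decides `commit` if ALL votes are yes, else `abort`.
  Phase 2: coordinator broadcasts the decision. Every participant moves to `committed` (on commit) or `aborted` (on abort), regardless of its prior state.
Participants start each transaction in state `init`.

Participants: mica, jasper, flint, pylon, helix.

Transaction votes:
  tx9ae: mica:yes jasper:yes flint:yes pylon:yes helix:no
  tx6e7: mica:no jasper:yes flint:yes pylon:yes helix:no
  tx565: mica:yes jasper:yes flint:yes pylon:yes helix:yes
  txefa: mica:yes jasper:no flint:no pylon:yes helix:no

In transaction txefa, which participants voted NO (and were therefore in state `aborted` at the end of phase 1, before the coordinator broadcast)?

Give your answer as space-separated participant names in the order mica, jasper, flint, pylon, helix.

Answer: jasper flint helix

Derivation:
Txn txefa phase 1: mica yes -> prepared; jasper no -> aborted; flint no -> aborted; pylon yes -> prepared; helix no -> aborted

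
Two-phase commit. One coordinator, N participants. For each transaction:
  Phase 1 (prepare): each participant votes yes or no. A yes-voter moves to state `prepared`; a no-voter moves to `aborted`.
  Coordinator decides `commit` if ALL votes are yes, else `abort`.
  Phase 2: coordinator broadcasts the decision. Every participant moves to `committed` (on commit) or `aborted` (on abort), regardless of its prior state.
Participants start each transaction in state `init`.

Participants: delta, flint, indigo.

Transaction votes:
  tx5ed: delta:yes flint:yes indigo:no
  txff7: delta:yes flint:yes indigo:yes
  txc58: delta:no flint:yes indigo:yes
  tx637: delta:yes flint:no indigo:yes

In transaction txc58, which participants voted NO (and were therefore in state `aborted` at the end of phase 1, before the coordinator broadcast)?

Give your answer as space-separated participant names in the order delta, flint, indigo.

Answer: delta

Derivation:
Txn txc58 phase 1: delta no -> aborted; flint yes -> prepared; indigo yes -> prepared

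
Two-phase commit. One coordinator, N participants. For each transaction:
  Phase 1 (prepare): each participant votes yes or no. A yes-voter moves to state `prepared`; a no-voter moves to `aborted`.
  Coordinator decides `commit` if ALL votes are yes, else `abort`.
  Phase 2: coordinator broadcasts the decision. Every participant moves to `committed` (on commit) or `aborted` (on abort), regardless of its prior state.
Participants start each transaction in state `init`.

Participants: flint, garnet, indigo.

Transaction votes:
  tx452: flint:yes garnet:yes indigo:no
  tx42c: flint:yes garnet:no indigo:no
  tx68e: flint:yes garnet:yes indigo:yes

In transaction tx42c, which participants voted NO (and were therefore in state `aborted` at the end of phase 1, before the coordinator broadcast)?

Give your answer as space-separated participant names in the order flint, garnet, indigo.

Answer: garnet indigo

Derivation:
Txn tx42c phase 1: flint yes -> prepared; garnet no -> aborted; indigo no -> aborted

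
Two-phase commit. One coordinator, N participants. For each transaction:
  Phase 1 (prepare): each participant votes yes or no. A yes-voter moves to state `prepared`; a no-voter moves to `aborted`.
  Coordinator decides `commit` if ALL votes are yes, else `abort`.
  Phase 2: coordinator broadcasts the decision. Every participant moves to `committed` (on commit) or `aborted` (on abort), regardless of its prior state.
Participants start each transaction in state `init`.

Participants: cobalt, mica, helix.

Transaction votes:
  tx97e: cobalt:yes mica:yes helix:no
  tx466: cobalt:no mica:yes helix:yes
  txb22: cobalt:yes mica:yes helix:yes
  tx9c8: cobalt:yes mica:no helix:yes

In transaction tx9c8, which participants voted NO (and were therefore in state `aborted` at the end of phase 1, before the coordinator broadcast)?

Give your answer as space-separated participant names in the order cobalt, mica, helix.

Txn tx9c8 phase 1: cobalt yes -> prepared; mica no -> aborted; helix yes -> prepared

Answer: mica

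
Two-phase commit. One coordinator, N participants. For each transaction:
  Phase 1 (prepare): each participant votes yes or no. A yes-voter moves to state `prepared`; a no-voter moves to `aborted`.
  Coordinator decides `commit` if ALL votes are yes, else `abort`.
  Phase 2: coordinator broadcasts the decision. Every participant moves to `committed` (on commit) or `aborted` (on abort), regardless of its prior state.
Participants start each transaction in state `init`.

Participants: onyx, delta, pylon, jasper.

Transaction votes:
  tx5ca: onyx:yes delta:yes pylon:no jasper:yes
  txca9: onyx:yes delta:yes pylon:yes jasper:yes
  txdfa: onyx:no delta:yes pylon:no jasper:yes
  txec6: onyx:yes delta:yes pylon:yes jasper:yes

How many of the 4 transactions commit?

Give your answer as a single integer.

tx5ca: no from pylon -> abort (commits=0)
txca9: all yes -> commit (commits=1)
txdfa: no from onyx, pylon -> abort (commits=1)
txec6: all yes -> commit (commits=2)

Answer: 2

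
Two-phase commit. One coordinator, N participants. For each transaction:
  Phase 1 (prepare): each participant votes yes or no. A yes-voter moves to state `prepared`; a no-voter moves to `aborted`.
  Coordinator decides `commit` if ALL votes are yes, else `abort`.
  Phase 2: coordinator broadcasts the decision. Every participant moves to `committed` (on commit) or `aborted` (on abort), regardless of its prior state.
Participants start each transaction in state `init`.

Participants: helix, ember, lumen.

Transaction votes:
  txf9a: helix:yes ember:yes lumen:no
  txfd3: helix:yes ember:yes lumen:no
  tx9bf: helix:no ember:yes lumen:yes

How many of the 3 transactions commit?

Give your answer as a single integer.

Answer: 0

Derivation:
txf9a: no from lumen -> abort (commits=0)
txfd3: no from lumen -> abort (commits=0)
tx9bf: no from helix -> abort (commits=0)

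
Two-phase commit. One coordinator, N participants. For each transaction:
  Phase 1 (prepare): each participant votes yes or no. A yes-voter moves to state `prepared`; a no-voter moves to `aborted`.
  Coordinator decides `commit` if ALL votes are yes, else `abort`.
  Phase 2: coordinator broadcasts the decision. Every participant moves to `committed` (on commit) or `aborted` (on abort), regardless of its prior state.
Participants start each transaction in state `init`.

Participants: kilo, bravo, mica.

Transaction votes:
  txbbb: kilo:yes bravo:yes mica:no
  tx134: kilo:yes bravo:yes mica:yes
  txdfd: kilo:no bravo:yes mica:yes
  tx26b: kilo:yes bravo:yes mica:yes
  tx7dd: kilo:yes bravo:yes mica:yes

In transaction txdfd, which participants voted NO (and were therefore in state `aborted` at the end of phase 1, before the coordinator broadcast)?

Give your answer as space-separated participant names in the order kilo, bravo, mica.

Answer: kilo

Derivation:
Txn txdfd phase 1: kilo no -> aborted; bravo yes -> prepared; mica yes -> prepared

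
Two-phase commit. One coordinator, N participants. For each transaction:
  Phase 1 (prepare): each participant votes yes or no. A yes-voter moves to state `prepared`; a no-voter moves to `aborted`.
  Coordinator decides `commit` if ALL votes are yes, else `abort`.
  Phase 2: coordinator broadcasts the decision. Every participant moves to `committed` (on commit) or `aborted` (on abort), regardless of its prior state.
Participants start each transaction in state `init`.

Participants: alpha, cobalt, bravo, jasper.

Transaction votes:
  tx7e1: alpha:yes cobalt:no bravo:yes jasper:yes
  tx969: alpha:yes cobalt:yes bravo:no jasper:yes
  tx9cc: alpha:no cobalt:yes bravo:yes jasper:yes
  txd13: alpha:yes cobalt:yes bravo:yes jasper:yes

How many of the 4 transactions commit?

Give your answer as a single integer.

tx7e1: no from cobalt -> abort (commits=0)
tx969: no from bravo -> abort (commits=0)
tx9cc: no from alpha -> abort (commits=0)
txd13: all yes -> commit (commits=1)

Answer: 1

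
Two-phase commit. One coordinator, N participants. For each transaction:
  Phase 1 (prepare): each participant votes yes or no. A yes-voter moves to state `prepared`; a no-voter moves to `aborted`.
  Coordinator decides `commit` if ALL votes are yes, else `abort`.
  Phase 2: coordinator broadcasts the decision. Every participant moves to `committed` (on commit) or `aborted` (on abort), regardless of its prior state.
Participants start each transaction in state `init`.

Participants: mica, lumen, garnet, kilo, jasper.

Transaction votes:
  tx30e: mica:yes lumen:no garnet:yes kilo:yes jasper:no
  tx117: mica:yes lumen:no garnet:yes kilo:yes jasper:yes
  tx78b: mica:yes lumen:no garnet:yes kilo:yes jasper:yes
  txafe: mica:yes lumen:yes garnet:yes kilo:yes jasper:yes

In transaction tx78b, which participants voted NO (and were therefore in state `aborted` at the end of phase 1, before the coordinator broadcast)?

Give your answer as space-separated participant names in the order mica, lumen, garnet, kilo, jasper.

Answer: lumen

Derivation:
Txn tx78b phase 1: mica yes -> prepared; lumen no -> aborted; garnet yes -> prepared; kilo yes -> prepared; jasper yes -> prepared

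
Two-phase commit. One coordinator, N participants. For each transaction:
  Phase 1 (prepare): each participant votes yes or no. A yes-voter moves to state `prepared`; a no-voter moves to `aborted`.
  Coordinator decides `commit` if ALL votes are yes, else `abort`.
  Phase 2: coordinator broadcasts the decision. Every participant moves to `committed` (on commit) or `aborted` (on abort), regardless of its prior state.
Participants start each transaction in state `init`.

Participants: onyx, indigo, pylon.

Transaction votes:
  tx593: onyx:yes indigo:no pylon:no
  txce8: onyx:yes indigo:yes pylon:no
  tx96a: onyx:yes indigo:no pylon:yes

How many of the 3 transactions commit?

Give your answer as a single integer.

tx593: no from indigo, pylon -> abort (commits=0)
txce8: no from pylon -> abort (commits=0)
tx96a: no from indigo -> abort (commits=0)

Answer: 0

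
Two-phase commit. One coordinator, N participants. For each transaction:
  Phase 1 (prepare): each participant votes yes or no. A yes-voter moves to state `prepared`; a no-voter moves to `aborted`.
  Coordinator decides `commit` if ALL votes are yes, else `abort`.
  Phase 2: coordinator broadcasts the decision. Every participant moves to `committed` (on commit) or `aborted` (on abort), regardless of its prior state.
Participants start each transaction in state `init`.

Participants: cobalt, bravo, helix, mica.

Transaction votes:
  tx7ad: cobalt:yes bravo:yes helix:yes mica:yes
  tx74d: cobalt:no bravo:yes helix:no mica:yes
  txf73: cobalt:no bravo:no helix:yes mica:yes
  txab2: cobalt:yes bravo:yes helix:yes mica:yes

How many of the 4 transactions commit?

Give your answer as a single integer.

Answer: 2

Derivation:
tx7ad: all yes -> commit (commits=1)
tx74d: no from cobalt, helix -> abort (commits=1)
txf73: no from cobalt, bravo -> abort (commits=1)
txab2: all yes -> commit (commits=2)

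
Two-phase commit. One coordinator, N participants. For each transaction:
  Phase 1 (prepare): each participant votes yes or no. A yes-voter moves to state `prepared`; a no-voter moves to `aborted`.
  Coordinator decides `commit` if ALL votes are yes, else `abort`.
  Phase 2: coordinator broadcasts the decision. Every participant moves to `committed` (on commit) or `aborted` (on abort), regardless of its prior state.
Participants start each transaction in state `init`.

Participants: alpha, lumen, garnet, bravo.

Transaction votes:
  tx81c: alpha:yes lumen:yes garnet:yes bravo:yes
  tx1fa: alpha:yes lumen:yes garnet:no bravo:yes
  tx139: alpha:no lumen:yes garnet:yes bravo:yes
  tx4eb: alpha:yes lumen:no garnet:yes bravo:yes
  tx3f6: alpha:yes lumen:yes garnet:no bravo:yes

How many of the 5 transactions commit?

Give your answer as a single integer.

Answer: 1

Derivation:
tx81c: all yes -> commit (commits=1)
tx1fa: no from garnet -> abort (commits=1)
tx139: no from alpha -> abort (commits=1)
tx4eb: no from lumen -> abort (commits=1)
tx3f6: no from garnet -> abort (commits=1)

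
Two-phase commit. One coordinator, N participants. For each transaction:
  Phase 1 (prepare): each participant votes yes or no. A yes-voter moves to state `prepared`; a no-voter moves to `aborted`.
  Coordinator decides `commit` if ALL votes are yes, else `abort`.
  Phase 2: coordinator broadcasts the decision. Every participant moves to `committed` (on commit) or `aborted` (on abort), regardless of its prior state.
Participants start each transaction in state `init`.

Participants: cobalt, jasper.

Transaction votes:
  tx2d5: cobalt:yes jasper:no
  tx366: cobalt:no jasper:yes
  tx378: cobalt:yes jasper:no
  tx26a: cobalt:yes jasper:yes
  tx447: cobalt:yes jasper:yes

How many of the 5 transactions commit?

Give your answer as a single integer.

tx2d5: no from jasper -> abort (commits=0)
tx366: no from cobalt -> abort (commits=0)
tx378: no from jasper -> abort (commits=0)
tx26a: all yes -> commit (commits=1)
tx447: all yes -> commit (commits=2)

Answer: 2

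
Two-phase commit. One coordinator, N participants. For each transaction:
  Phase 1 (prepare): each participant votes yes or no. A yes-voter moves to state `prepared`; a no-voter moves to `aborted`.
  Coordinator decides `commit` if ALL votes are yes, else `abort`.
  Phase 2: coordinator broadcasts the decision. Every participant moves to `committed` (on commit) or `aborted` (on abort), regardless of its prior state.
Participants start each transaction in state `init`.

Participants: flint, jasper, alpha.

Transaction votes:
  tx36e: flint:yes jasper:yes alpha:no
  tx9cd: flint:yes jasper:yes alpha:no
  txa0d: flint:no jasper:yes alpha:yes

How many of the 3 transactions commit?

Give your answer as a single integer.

Answer: 0

Derivation:
tx36e: no from alpha -> abort (commits=0)
tx9cd: no from alpha -> abort (commits=0)
txa0d: no from flint -> abort (commits=0)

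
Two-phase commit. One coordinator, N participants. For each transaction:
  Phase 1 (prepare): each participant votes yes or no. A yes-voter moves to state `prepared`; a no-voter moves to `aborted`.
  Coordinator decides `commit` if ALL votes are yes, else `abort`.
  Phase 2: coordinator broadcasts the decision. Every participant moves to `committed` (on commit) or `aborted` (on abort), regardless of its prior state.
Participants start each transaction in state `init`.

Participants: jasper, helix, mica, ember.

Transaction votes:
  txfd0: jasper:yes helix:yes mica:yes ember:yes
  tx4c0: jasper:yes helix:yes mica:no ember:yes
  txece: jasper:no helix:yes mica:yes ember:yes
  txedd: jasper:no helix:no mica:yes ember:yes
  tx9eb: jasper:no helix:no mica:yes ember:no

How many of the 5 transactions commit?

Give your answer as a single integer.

txfd0: all yes -> commit (commits=1)
tx4c0: no from mica -> abort (commits=1)
txece: no from jasper -> abort (commits=1)
txedd: no from jasper, helix -> abort (commits=1)
tx9eb: no from jasper, helix, ember -> abort (commits=1)

Answer: 1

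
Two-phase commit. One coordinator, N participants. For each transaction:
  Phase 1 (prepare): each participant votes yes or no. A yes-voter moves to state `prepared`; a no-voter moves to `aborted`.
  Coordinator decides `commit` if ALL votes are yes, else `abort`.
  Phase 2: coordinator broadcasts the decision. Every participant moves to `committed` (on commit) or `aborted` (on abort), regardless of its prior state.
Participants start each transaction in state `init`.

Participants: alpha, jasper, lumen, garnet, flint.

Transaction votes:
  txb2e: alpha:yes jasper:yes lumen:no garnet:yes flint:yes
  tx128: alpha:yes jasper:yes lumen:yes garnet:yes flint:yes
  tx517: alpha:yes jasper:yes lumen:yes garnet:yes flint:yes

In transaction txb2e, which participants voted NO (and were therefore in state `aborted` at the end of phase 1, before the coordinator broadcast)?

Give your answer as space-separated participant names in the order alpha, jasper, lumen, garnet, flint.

Txn txb2e phase 1: alpha yes -> prepared; jasper yes -> prepared; lumen no -> aborted; garnet yes -> prepared; flint yes -> prepared

Answer: lumen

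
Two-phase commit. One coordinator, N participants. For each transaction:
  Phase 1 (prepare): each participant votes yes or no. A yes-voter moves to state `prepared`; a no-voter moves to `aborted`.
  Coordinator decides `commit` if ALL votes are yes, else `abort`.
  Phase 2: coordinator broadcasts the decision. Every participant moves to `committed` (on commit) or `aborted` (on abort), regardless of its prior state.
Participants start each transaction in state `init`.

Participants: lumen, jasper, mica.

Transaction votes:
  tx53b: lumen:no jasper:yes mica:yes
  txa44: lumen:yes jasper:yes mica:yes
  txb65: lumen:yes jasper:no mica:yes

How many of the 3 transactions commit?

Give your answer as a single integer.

Answer: 1

Derivation:
tx53b: no from lumen -> abort (commits=0)
txa44: all yes -> commit (commits=1)
txb65: no from jasper -> abort (commits=1)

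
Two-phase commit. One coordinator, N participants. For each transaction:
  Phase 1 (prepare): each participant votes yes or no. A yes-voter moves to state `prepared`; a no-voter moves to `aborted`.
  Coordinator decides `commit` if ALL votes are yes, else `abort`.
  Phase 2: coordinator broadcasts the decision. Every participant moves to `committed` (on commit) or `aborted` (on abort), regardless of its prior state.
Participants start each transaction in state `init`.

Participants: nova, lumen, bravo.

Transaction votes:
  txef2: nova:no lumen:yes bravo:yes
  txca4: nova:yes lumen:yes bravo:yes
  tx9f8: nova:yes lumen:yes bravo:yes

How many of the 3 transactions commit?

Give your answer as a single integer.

txef2: no from nova -> abort (commits=0)
txca4: all yes -> commit (commits=1)
tx9f8: all yes -> commit (commits=2)

Answer: 2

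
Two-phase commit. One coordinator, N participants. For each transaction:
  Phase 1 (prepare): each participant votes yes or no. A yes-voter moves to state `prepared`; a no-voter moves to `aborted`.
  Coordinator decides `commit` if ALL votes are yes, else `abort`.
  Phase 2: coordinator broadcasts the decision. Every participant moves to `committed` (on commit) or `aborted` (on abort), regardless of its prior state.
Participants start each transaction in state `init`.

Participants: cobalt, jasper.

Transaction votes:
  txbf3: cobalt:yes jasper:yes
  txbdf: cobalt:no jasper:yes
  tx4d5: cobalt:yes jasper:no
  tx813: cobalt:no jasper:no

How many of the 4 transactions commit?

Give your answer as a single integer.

txbf3: all yes -> commit (commits=1)
txbdf: no from cobalt -> abort (commits=1)
tx4d5: no from jasper -> abort (commits=1)
tx813: no from cobalt, jasper -> abort (commits=1)

Answer: 1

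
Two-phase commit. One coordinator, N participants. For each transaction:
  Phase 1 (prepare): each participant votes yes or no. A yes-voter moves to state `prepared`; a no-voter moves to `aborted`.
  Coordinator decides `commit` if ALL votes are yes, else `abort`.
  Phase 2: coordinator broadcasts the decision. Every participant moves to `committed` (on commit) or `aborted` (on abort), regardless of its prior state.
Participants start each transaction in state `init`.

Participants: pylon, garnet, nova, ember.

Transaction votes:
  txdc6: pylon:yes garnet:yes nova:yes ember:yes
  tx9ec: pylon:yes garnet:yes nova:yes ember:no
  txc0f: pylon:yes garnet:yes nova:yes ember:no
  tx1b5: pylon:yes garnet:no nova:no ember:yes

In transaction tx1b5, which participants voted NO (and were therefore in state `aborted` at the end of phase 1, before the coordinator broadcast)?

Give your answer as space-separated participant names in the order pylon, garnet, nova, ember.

Answer: garnet nova

Derivation:
Txn tx1b5 phase 1: pylon yes -> prepared; garnet no -> aborted; nova no -> aborted; ember yes -> prepared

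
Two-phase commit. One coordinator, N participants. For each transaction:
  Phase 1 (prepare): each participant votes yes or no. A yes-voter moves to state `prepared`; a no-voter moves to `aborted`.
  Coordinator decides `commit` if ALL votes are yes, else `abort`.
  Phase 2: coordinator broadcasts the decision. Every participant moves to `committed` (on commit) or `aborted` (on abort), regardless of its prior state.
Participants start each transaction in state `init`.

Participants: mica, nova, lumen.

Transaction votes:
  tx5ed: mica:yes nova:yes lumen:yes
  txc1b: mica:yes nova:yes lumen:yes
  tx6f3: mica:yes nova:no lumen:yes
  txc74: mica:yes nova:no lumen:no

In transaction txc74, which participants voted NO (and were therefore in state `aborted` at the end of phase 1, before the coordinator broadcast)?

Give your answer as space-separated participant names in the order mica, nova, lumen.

Txn txc74 phase 1: mica yes -> prepared; nova no -> aborted; lumen no -> aborted

Answer: nova lumen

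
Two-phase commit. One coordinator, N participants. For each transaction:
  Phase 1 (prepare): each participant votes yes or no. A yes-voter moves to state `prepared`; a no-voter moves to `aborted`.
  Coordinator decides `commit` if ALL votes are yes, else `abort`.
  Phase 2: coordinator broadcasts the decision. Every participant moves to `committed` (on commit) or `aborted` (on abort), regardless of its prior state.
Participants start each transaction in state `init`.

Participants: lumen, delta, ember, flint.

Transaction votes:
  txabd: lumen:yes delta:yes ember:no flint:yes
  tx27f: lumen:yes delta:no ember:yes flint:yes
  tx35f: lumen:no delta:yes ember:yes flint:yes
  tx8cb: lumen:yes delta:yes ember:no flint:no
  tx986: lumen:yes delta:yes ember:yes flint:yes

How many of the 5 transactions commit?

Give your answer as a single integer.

txabd: no from ember -> abort (commits=0)
tx27f: no from delta -> abort (commits=0)
tx35f: no from lumen -> abort (commits=0)
tx8cb: no from ember, flint -> abort (commits=0)
tx986: all yes -> commit (commits=1)

Answer: 1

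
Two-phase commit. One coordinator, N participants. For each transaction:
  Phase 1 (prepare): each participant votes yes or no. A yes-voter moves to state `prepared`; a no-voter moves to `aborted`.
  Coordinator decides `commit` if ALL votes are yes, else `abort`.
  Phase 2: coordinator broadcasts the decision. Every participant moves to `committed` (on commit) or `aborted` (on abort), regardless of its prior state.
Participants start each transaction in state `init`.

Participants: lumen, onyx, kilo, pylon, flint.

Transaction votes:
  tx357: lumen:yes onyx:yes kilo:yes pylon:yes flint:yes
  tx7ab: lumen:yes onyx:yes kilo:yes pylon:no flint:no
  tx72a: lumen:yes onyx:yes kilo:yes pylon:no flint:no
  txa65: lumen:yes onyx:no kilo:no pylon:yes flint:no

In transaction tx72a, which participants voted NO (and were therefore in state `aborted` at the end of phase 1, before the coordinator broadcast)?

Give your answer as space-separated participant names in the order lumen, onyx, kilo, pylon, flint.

Answer: pylon flint

Derivation:
Txn tx72a phase 1: lumen yes -> prepared; onyx yes -> prepared; kilo yes -> prepared; pylon no -> aborted; flint no -> aborted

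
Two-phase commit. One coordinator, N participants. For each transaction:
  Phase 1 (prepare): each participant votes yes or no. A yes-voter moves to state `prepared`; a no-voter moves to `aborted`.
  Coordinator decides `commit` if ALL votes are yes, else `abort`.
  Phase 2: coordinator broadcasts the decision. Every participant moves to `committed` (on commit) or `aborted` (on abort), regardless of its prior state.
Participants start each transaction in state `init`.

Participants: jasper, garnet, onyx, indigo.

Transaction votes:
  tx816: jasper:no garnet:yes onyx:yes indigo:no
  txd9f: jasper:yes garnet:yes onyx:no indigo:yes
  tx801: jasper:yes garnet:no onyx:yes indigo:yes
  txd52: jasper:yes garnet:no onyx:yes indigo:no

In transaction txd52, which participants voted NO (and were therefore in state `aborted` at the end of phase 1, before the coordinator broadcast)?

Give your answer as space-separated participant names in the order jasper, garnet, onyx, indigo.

Txn txd52 phase 1: jasper yes -> prepared; garnet no -> aborted; onyx yes -> prepared; indigo no -> aborted

Answer: garnet indigo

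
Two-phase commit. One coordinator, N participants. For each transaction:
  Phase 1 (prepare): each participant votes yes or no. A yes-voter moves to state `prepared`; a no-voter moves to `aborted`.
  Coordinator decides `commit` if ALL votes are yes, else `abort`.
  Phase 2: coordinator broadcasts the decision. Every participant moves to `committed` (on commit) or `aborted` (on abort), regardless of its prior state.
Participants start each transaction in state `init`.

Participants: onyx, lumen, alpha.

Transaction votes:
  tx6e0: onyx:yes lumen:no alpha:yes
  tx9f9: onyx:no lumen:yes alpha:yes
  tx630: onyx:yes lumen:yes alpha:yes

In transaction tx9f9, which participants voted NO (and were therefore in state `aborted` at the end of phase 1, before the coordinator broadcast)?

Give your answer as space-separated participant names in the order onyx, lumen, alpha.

Answer: onyx

Derivation:
Txn tx9f9 phase 1: onyx no -> aborted; lumen yes -> prepared; alpha yes -> prepared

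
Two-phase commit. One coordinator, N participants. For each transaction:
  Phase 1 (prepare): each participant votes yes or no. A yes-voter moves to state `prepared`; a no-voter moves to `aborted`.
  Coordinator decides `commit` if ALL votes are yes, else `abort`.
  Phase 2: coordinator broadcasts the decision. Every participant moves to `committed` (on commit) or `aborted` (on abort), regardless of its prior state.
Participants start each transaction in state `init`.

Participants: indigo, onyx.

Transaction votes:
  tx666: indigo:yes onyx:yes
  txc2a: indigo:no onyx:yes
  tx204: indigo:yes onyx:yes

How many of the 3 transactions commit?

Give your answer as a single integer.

Answer: 2

Derivation:
tx666: all yes -> commit (commits=1)
txc2a: no from indigo -> abort (commits=1)
tx204: all yes -> commit (commits=2)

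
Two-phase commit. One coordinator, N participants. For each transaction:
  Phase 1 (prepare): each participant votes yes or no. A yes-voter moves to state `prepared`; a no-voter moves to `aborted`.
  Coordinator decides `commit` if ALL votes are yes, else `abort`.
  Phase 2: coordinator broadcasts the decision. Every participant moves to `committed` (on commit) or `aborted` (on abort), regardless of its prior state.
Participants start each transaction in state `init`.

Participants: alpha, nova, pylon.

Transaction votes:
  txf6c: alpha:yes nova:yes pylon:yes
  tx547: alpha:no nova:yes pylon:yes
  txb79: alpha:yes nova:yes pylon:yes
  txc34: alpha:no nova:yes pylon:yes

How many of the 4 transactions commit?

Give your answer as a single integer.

txf6c: all yes -> commit (commits=1)
tx547: no from alpha -> abort (commits=1)
txb79: all yes -> commit (commits=2)
txc34: no from alpha -> abort (commits=2)

Answer: 2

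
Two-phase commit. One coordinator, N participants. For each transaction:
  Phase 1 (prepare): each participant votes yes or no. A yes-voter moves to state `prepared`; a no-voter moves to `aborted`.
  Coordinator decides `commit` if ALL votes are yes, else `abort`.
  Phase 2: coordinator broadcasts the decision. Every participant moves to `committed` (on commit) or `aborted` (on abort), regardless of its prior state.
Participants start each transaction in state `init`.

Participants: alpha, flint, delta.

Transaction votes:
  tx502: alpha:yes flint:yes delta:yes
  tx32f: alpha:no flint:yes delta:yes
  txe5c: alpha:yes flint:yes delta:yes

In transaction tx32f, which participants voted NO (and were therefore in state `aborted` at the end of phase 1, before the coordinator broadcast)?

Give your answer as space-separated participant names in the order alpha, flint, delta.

Txn tx32f phase 1: alpha no -> aborted; flint yes -> prepared; delta yes -> prepared

Answer: alpha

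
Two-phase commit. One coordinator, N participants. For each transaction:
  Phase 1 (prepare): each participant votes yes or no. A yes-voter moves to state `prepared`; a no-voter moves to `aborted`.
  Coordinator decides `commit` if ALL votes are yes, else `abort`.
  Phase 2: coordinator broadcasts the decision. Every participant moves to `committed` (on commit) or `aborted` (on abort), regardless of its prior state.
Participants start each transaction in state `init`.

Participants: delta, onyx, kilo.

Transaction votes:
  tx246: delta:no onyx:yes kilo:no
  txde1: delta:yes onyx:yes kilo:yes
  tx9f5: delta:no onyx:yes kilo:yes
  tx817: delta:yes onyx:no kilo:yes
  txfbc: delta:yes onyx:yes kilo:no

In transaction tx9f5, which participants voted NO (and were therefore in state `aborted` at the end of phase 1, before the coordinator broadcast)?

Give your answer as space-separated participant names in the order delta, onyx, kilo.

Txn tx9f5 phase 1: delta no -> aborted; onyx yes -> prepared; kilo yes -> prepared

Answer: delta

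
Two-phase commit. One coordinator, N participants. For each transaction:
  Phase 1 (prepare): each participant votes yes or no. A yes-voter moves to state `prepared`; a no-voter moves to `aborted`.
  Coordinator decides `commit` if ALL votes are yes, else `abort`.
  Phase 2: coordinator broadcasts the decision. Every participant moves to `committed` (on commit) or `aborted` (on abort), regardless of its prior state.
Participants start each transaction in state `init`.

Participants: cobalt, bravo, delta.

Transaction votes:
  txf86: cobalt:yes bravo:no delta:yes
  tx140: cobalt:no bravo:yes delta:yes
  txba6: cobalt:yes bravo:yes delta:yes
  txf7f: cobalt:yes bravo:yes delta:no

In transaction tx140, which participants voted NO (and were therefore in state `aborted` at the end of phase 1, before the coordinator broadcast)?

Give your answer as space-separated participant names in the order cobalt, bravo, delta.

Answer: cobalt

Derivation:
Txn tx140 phase 1: cobalt no -> aborted; bravo yes -> prepared; delta yes -> prepared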